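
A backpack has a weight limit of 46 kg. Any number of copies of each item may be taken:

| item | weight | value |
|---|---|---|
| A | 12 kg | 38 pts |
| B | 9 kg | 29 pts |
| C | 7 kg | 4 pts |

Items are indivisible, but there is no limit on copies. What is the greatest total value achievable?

145 pts

Best value-per-unit is B at 29/9, and filling with it alone uses weight 5×9=45. No mix of the others beats 5×29 = 145.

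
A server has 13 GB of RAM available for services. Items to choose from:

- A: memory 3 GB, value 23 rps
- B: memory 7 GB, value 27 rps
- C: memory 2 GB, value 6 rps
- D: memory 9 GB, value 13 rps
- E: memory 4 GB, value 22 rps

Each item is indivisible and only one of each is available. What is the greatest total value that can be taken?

Check high-value combinations within 13 GB:
- A+B+C: memory 3+7+2=12, value 23+27+6=56
- B+C+E: memory 7+2+4=13, value 27+6+22=55
- A+C+E: memory 3+2+4=9, value 23+6+22=51
- A+B: memory 3+7=10, value 23+27=50
Best: 56 rps.

56 rps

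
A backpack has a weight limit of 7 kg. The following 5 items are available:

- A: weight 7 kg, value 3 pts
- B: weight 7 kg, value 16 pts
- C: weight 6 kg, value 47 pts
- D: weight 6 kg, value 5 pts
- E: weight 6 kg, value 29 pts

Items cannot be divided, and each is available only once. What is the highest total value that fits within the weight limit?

This is a 0/1 knapsack; check combinations near the capacity.
- C: weight 6, value 47
- E: weight 6, value 29
- B: weight 7, value 16
- D: weight 6, value 5
Best: 47 pts.

47 pts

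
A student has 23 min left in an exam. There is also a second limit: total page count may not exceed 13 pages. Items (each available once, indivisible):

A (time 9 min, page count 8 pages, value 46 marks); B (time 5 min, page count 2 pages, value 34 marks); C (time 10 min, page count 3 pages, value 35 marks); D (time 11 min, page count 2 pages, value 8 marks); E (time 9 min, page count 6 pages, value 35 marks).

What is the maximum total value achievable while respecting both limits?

Feasible sets respecting both limits:
- A+C: time 19, page count 11, value 81
- A+B: time 14, page count 10, value 80
- C+E: time 19, page count 9, value 70
- B+C: time 15, page count 5, value 69
Best: 81 marks.

81 marks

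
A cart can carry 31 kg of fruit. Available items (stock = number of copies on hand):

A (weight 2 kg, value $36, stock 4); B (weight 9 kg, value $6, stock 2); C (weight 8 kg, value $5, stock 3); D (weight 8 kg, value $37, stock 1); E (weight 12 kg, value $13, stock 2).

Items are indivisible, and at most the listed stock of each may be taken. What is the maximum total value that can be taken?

$194

Best selections within weight 31 and stock limits:
- 4×A + 1×D + 1×E: weight 28, value 194
- 4×A + 1×B + 1×D: weight 25, value 187
- 4×A + 1×C + 1×D: weight 24, value 186
- 4×A + 1×D: weight 16, value 181
Best: $194.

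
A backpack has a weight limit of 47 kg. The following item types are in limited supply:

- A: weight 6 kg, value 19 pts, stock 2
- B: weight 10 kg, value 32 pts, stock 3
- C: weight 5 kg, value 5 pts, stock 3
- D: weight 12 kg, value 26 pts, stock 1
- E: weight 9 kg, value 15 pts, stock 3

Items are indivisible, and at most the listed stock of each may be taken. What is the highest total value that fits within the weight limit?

Top feasible selections:
- 2×A + 3×B + 1×C: weight 47, value 139
- 2×A + 3×B: weight 42, value 134
Best: 139 pts.

139 pts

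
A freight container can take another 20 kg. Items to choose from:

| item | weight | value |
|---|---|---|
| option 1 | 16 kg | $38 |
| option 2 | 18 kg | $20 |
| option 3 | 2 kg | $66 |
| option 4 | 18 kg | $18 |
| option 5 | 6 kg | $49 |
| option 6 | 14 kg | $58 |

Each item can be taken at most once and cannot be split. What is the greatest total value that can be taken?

$124

Check high-value combinations within 20 kg:
- option 3+option 6: weight 2+14=16, value 66+58=124
- option 3+option 5: weight 2+6=8, value 66+49=115
- option 5+option 6: weight 6+14=20, value 49+58=107
- option 1+option 3: weight 16+2=18, value 38+66=104
- option 2+option 3: weight 18+2=20, value 20+66=86
Best: $124.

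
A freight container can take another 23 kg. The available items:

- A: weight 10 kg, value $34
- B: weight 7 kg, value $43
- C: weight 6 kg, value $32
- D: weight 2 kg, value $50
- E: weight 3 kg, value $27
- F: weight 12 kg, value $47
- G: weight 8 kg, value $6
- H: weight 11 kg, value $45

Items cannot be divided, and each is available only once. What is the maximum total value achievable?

Check high-value combinations within 23 kg:
- B+D+E+H: weight 7+2+3+11=23, value 43+50+27+45=165
- C+D+E+F: weight 6+2+3+12=23, value 32+50+27+47=156
- A+B+D+E: weight 10+7+2+3=22, value 34+43+50+27=154
- C+D+E+H: weight 6+2+3+11=22, value 32+50+27+45=154
- B+C+D+E: weight 7+6+2+3=18, value 43+32+50+27=152
Best: $165.

$165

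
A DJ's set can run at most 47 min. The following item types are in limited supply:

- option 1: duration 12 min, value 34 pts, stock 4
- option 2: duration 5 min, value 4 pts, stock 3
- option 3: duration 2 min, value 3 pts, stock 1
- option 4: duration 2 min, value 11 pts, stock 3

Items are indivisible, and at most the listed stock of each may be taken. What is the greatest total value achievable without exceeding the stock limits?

139 pts

Top feasible selections:
- 3×option 1 + 1×option 2 + 3×option 4: duration 47, value 139
- 3×option 1 + 1×option 3 + 3×option 4: duration 44, value 138
- 3×option 1 + 3×option 4: duration 42, value 135
- 3×option 1 + 1×option 2 + 1×option 3 + 2×option 4: duration 47, value 131
Best: 139 pts.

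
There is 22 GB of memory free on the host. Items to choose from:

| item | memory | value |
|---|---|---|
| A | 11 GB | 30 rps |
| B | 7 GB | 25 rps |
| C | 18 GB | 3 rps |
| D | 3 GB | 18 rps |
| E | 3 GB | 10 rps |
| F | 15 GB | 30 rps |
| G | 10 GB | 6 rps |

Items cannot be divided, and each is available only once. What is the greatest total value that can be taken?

73 rps

This is a 0/1 knapsack; check combinations near the capacity.
- A+B+D: memory 11+7+3=21, value 30+25+18=73
- A+B+E: memory 11+7+3=21, value 30+25+10=65
- A+D+E: memory 11+3+3=17, value 30+18+10=58
- D+E+F: memory 3+3+15=21, value 18+10+30=58
Best: 73 rps.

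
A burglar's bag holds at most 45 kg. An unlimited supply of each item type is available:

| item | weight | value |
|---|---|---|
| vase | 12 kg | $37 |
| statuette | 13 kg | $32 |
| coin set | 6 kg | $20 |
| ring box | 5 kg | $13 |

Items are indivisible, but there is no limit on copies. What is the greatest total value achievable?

Best value-per-unit is coin set at 20/6, and filling with it alone uses weight 7×6=42. No mix of the others beats 7×20 = 140.

$140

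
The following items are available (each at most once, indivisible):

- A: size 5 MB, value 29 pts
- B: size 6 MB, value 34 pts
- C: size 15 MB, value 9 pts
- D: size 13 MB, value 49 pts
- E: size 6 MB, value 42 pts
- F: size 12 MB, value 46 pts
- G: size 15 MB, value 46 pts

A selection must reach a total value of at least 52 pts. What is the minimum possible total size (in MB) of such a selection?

Subsets with value ≥ 52, sorted by total size:
- A+E: size 11, value 71
- A+B: size 11, value 63
Minimum size: 11 MB.

11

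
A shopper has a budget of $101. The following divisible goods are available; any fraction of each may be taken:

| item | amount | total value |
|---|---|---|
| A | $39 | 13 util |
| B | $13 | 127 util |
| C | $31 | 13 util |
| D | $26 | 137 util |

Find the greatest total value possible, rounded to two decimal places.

Take in order of value per unit:
- B (127/13 per unit): all 13 → value 127, running total 127.00
- D (137/26 per unit): all 26 → value 137, running total 264.00
- C (13/31 per unit): all 31 → value 13, running total 277.00
- A (13/39 per unit): 31 of 39 → value 31×13/39 = 10.3333, running total 287.33
Total 287.33.

287.33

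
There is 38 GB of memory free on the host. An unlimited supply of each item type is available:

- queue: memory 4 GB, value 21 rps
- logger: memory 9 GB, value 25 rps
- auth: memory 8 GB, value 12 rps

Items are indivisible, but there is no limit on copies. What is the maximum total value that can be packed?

Best value-per-unit is queue at 21/4, and filling with it alone uses memory 9×4=36. No mix of the others beats 9×21 = 189.

189 rps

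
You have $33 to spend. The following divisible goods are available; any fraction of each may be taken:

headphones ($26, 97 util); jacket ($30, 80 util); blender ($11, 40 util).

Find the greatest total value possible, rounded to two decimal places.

122.45

Take in order of value per unit:
- headphones (97/26 per unit): all 26 → value 97, running total 97.00
- blender (40/11 per unit): 7 of 11 → value 7×40/11 = 25.4545, running total 122.45
Total 122.45.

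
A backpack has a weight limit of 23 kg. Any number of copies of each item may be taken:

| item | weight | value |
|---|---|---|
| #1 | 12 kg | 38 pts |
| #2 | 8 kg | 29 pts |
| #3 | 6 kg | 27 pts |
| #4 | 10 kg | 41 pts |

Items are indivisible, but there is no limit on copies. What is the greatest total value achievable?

95 pts

Best value-per-unit is #3 at 27/6; filling with it alone gives 3×27 = 81.
Optimal mix: 2×#3 + 1×#4 → weight 22, value 95.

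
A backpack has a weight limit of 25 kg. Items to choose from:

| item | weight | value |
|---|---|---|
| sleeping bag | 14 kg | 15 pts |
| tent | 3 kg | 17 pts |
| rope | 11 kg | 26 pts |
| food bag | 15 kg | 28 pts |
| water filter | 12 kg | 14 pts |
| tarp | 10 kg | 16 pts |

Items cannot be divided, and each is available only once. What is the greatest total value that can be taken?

This is a 0/1 knapsack; check combinations near the capacity.
- tent+rope+tarp: weight 3+11+10=24, value 17+26+16=59
- tent+water filter+tarp: weight 3+12+10=25, value 17+14+16=47
- tent+food bag: weight 3+15=18, value 17+28=45
Best: 59 pts.

59 pts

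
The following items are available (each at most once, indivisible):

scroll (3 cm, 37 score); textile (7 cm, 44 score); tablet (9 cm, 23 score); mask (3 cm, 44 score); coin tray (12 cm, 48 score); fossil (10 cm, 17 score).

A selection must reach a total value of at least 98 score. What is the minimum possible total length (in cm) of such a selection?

Subsets with value ≥ 98, sorted by total length:
- scroll+textile+mask: length 13, value 125
- scroll+tablet+mask: length 15, value 104
- scroll+mask+fossil: length 16, value 98
Minimum length: 13 cm.

13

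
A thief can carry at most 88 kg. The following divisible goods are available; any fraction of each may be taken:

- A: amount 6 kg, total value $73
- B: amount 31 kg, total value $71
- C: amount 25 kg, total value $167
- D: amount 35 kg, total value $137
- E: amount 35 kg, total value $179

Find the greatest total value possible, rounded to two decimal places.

Take in order of value per unit:
- A (73/6 per unit): all 6 → value 73, running total 73.00
- C (167/25 per unit): all 25 → value 167, running total 240.00
- E (179/35 per unit): all 35 → value 179, running total 419.00
- D (137/35 per unit): 22 of 35 → value 22×137/35 = 86.1143, running total 505.11
Total 505.11.

505.11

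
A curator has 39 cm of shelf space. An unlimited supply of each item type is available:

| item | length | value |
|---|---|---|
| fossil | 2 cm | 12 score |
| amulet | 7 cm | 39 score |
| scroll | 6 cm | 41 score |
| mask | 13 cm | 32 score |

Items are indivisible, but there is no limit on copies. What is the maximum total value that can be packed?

Best value-per-unit is scroll at 41/6; filling with it alone gives 6×41 = 246.
Optimal mix: 1×fossil + 6×scroll → length 38, value 258.

258 score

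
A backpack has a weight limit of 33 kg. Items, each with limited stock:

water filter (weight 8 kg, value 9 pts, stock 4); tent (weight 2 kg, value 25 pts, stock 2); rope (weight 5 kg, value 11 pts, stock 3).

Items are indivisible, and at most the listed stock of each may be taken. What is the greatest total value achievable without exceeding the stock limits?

92 pts

Top feasible selections:
- 1×water filter + 2×tent + 3×rope: weight 27, value 92
- 2×water filter + 2×tent + 2×rope: weight 30, value 90
Best: 92 pts.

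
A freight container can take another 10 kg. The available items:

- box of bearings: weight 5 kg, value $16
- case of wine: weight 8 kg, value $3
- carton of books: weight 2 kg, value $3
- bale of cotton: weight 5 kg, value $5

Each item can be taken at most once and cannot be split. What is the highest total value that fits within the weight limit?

$21

Check high-value combinations within 10 kg:
- box of bearings+bale of cotton: weight 5+5=10, value 16+5=21
- box of bearings+carton of books: weight 5+2=7, value 16+3=19
- box of bearings: weight 5, value 16
- carton of books+bale of cotton: weight 2+5=7, value 3+5=8
- case of wine+carton of books: weight 8+2=10, value 3+3=6
Best: $21.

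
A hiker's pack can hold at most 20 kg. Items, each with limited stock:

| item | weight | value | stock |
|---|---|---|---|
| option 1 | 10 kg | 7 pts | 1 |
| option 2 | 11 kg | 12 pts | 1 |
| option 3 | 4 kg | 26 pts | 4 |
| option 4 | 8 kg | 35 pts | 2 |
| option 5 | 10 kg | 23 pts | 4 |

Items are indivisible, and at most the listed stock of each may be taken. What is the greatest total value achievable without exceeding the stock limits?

113 pts

Best selections within weight 20 and stock limits:
- 3×option 3 + 1×option 4: weight 20, value 113
- 4×option 3: weight 16, value 104
Best: 113 pts.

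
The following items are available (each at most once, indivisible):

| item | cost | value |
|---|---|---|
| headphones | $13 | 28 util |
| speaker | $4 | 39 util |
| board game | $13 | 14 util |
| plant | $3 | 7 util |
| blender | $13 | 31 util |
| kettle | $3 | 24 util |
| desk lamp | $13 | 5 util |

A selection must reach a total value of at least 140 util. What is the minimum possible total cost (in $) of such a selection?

49

Subsets with value ≥ 140, sorted by total cost:
- headphones+speaker+board game+plant+blender+kettle: cost 49, value 143
- headphones+speaker+board game+blender+kettle+desk lamp: cost 59, value 141
- headphones+speaker+board game+plant+blender+kettle+desk lamp: cost 62, value 148
Minimum cost: 49 $.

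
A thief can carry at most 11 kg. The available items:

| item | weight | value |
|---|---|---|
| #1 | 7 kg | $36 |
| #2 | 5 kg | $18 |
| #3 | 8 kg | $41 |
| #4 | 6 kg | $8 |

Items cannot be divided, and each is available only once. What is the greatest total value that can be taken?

Check high-value combinations within 11 kg:
- #3: weight 8, value 41
- #1: weight 7, value 36
- #2+#4: weight 5+6=11, value 18+8=26
- #2: weight 5, value 18
- #4: weight 6, value 8
Best: $41.

$41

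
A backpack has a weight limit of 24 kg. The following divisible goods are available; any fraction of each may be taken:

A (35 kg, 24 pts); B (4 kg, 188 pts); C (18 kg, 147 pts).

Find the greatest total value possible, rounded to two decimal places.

Take in order of value per unit:
- B (188/4 per unit): all 4 → value 188, running total 188.00
- C (147/18 per unit): all 18 → value 147, running total 335.00
- A (24/35 per unit): 2 of 35 → value 2×24/35 = 1.3714, running total 336.37
Total 336.37.

336.37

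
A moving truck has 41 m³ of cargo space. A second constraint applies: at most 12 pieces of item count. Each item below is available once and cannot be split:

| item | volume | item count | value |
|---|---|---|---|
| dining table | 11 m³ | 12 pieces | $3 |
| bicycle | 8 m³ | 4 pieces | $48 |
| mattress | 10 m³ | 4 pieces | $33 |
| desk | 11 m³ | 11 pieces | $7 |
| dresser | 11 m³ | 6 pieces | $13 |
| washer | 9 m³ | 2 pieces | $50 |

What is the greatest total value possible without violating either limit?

Feasible sets respecting both limits:
- bicycle+mattress+washer: volume 27, item count 10, value 131
- bicycle+dresser+washer: volume 28, item count 12, value 111
- bicycle+washer: volume 17, item count 6, value 98
- mattress+dresser+washer: volume 30, item count 12, value 96
Best: $131.

$131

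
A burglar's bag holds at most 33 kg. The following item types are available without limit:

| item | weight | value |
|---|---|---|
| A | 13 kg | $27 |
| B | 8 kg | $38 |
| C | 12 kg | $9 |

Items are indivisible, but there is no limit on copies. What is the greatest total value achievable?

Best value-per-unit is B at 38/8, and filling with it alone uses weight 4×8=32. No mix of the others beats 4×38 = 152.

$152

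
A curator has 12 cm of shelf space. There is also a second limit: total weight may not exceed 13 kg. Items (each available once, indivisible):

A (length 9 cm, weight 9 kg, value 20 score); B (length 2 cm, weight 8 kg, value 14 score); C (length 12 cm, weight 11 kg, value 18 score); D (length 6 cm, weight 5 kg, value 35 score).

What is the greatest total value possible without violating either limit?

Feasible sets respecting both limits:
- B+D: length 8, weight 13, value 49
- D: length 6, weight 5, value 35
- A: length 9, weight 9, value 20
- C: length 12, weight 11, value 18
Best: 49 score.

49 score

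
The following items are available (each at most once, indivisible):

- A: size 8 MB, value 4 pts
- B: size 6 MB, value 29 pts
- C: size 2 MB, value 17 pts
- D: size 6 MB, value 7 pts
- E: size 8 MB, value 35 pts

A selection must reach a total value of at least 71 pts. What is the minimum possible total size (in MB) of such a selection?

Subsets with value ≥ 71, sorted by total size:
- B+C+E: size 16, value 81
- B+D+E: size 20, value 71
- B+C+D+E: size 22, value 88
- A+B+C+E: size 24, value 85
Minimum size: 16 MB.

16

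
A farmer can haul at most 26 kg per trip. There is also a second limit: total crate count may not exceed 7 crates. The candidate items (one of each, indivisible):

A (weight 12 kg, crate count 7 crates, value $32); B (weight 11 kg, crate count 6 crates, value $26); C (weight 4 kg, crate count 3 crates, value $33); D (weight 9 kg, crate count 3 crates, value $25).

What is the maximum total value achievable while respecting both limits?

$58

Feasible sets respecting both limits:
- C+D: weight 13, crate count 6, value 58
- C: weight 4, crate count 3, value 33
- A: weight 12, crate count 7, value 32
- B: weight 11, crate count 6, value 26
Best: $58.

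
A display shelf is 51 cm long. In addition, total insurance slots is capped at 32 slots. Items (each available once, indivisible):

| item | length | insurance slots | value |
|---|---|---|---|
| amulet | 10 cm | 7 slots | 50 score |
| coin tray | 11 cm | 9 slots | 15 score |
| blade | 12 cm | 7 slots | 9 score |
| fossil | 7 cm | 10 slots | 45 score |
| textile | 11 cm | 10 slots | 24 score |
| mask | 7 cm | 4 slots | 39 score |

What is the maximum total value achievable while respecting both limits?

158 score

Feasible sets respecting both limits:
- amulet+fossil+textile+mask: length 35, insurance slots 31, value 158
- amulet+coin tray+fossil+mask: length 35, insurance slots 30, value 149
- amulet+blade+fossil+mask: length 36, insurance slots 28, value 143
Best: 158 score.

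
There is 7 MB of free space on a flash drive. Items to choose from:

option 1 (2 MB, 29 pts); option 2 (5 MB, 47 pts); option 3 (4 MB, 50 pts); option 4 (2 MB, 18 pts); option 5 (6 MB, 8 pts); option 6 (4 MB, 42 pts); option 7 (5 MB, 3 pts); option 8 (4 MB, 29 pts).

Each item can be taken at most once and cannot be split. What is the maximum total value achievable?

79 pts

Check high-value combinations within 7 MB:
- option 1+option 3: size 2+4=6, value 29+50=79
- option 1+option 2: size 2+5=7, value 29+47=76
- option 1+option 6: size 2+4=6, value 29+42=71
Best: 79 pts.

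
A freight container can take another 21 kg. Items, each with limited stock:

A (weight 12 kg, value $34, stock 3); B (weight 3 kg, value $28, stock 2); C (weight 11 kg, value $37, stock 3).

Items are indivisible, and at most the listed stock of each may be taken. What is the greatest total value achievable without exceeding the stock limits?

$93

Top feasible selections:
- 2×B + 1×C: weight 17, value 93
- 1×A + 2×B: weight 18, value 90
- 1×B + 1×C: weight 14, value 65
- 1×A + 1×B: weight 15, value 62
Best: $93.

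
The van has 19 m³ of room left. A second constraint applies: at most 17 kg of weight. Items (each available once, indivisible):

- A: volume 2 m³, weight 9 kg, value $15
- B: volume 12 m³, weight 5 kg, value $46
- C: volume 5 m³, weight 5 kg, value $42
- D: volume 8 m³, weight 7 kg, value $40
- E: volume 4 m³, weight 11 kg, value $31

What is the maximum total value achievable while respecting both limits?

Feasible sets respecting both limits:
- B+C: volume 17, weight 10, value 88
- C+D: volume 13, weight 12, value 82
- B+E: volume 16, weight 16, value 77
Best: $88.

$88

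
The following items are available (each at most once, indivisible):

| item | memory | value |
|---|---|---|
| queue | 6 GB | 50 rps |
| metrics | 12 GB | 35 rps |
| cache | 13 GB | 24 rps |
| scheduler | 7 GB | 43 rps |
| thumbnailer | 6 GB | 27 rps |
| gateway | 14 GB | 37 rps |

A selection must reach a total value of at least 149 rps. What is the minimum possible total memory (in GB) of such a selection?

31

Subsets with value ≥ 149, sorted by total memory:
- queue+metrics+scheduler+thumbnailer: memory 31, value 155
- queue+scheduler+thumbnailer+gateway: memory 33, value 157
- queue+metrics+cache+scheduler: memory 38, value 152
Minimum memory: 31 GB.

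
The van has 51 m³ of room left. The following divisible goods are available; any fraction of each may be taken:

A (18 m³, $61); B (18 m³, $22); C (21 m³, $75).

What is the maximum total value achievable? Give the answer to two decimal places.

150.67

Take in order of value per unit:
- C (75/21 per unit): all 21 → value 75, running total 75.00
- A (61/18 per unit): all 18 → value 61, running total 136.00
- B (22/18 per unit): 12 of 18 → value 12×22/18 = 14.6667, running total 150.67
Total 150.67.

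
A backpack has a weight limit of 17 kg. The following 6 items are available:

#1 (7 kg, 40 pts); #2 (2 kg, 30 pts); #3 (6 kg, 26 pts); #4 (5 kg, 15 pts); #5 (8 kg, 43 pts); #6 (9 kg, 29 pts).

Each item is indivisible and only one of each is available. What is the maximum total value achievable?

Check high-value combinations within 17 kg:
- #1+#2+#5: weight 7+2+8=17, value 40+30+43=113
- #2+#3+#5: weight 2+6+8=16, value 30+26+43=99
- #1+#2+#3: weight 7+2+6=15, value 40+30+26=96
- #2+#4+#5: weight 2+5+8=15, value 30+15+43=88
Best: 113 pts.

113 pts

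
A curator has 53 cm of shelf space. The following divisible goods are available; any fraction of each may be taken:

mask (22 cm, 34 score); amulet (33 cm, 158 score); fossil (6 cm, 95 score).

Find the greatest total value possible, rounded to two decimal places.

Take in order of value per unit:
- fossil (95/6 per unit): all 6 → value 95, running total 95.00
- amulet (158/33 per unit): all 33 → value 158, running total 253.00
- mask (34/22 per unit): 14 of 22 → value 14×34/22 = 21.6364, running total 274.64
Total 274.64.

274.64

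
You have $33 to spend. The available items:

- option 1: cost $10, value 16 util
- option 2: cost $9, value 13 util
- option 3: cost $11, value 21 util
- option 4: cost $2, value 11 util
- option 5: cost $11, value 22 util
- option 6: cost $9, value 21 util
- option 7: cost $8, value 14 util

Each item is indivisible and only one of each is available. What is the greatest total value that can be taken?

75 util

Check high-value combinations within $33:
- option 3+option 4+option 5+option 6: cost 11+2+11+9=33, value 21+11+22+21=75
- option 1+option 4+option 5+option 6: cost 10+2+11+9=32, value 16+11+22+21=70
- option 1+option 3+option 4+option 6: cost 10+11+2+9=32, value 16+21+11+21=69
- option 4+option 5+option 6+option 7: cost 2+11+9+8=30, value 11+22+21+14=68
- option 3+option 4+option 5+option 7: cost 11+2+11+8=32, value 21+11+22+14=68
Best: 75 util.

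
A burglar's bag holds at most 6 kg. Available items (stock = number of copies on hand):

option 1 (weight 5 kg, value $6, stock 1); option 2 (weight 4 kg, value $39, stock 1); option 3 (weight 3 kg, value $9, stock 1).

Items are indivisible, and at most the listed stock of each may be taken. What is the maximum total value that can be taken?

$39

Best selections within weight 6 and stock limits:
- 1×option 2: weight 4, value 39
- 1×option 3: weight 3, value 9
Best: $39.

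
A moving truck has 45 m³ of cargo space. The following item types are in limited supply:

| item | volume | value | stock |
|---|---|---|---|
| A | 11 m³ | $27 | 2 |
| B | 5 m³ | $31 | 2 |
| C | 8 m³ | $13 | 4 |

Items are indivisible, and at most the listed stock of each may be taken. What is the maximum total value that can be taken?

$129

Best selections within volume 45 and stock limits:
- 2×A + 2×B + 1×C: volume 40, value 129
- 1×A + 2×B + 3×C: volume 45, value 128
- 2×A + 2×B: volume 32, value 116
Best: $129.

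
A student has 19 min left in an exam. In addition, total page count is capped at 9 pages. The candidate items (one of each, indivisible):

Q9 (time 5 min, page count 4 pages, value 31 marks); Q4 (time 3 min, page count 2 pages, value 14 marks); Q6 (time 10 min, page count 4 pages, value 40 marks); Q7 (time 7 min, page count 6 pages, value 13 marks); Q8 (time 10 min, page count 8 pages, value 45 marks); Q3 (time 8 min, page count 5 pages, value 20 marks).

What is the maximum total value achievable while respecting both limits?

71 marks

Feasible sets respecting both limits:
- Q9+Q6: time 15, page count 8, value 71
- Q6+Q3: time 18, page count 9, value 60
- Q4+Q6: time 13, page count 6, value 54
Best: 71 marks.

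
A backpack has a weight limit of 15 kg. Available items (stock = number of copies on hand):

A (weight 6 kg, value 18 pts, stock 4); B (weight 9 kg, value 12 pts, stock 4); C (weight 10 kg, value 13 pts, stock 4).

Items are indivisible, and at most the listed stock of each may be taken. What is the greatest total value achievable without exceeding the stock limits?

Top feasible selections:
- 2×A: weight 12, value 36
- 1×A + 1×B: weight 15, value 30
- 1×A: weight 6, value 18
Best: 36 pts.

36 pts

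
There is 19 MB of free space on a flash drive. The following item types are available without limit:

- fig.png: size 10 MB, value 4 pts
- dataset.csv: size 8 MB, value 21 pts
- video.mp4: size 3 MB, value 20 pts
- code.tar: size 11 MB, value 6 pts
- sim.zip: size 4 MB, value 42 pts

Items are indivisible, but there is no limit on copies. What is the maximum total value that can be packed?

188 pts

Best value-per-unit is sim.zip at 42/4; filling with it alone gives 4×42 = 168.
Optimal mix: 1×video.mp4 + 4×sim.zip → size 19, value 188.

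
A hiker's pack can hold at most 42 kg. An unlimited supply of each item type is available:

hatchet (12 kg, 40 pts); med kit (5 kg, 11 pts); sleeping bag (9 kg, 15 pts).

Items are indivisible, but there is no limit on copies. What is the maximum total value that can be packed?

131 pts

Best value-per-unit is hatchet at 40/12; filling with it alone gives 3×40 = 120.
Optimal mix: 3×hatchet + 1×med kit → weight 41, value 131.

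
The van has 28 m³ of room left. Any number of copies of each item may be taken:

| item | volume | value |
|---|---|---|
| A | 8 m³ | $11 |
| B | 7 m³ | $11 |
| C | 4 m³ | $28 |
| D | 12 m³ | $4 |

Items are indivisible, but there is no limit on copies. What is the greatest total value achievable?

Best value-per-unit is C at 28/4, and filling with it alone uses volume 7×4=28. No mix of the others beats 7×28 = 196.

$196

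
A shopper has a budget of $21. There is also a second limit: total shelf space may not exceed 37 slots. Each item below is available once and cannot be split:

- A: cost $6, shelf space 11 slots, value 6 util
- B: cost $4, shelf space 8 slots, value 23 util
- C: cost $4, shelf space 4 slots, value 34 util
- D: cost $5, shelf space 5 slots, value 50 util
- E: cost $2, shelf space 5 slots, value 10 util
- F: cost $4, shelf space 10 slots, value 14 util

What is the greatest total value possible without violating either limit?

Feasible sets respecting both limits:
- B+C+D+E+F: cost 19, shelf space 32, value 131
- A+B+C+D+E: cost 21, shelf space 33, value 123
- B+C+D+F: cost 17, shelf space 27, value 121
- B+C+D+E: cost 15, shelf space 22, value 117
Best: 131 util.

131 util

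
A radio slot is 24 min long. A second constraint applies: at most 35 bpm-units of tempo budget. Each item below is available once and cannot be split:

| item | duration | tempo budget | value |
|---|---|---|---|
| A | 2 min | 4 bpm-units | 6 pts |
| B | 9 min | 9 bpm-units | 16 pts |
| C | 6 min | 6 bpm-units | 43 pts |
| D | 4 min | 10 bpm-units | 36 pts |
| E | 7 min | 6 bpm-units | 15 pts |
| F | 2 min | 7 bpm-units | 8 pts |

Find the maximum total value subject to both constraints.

Feasible sets respecting both limits:
- A+C+D+E+F: duration 21, tempo budget 33, value 108
- B+C+D+F: duration 21, tempo budget 32, value 103
- C+D+E+F: duration 19, tempo budget 29, value 102
Best: 108 pts.

108 pts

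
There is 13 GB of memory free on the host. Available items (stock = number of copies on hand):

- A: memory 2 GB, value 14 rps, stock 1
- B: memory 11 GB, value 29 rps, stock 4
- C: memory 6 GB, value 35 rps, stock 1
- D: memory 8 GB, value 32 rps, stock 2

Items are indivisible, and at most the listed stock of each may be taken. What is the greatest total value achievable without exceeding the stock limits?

Top feasible selections:
- 1×A + 1×C: memory 8, value 49
- 1×A + 1×D: memory 10, value 46
- 1×A + 1×B: memory 13, value 43
- 1×C: memory 6, value 35
Best: 49 rps.

49 rps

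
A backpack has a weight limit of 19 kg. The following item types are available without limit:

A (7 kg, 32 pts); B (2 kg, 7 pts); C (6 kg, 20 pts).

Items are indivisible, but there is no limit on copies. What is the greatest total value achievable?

78 pts

Best value-per-unit is A at 32/7; filling with it alone gives 2×32 = 64.
Optimal mix: 2×A + 2×B → weight 18, value 78.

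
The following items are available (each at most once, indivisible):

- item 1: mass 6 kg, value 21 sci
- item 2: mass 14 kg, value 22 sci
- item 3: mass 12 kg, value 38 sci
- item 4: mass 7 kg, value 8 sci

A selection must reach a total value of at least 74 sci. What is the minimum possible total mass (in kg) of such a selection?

32

Subsets with value ≥ 74, sorted by total mass:
- item 1+item 2+item 3: mass 32, value 81
- item 1+item 2+item 3+item 4: mass 39, value 89
Minimum mass: 32 kg.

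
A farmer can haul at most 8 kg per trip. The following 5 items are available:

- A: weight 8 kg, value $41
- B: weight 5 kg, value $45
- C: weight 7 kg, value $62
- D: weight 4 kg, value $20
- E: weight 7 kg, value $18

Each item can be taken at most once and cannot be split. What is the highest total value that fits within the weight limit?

This is a 0/1 knapsack; check combinations near the capacity.
- C: weight 7, value 62
- B: weight 5, value 45
- A: weight 8, value 41
Best: $62.

$62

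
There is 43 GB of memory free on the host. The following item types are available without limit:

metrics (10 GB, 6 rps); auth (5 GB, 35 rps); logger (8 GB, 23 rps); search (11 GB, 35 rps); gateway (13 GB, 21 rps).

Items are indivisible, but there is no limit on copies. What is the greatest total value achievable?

Best value-per-unit is auth at 35/5, and filling with it alone uses memory 8×5=40. No mix of the others beats 8×35 = 280.

280 rps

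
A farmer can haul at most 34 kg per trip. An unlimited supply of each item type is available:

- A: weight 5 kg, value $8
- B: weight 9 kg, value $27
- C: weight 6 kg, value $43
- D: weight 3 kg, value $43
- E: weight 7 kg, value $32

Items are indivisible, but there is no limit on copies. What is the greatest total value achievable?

Best value-per-unit is D at 43/3, and filling with it alone uses weight 11×3=33. No mix of the others beats 11×43 = 473.

$473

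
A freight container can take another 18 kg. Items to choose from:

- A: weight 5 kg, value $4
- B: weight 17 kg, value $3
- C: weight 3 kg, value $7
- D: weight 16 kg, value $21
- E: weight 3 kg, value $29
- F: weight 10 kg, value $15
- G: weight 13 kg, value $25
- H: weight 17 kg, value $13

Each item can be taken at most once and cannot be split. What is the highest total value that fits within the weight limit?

$54

Check high-value combinations within 18 kg:
- E+G: weight 3+13=16, value 29+25=54
- C+E+F: weight 3+3+10=16, value 7+29+15=51
- A+E+F: weight 5+3+10=18, value 4+29+15=48
- E+F: weight 3+10=13, value 29+15=44
- A+C+E: weight 5+3+3=11, value 4+7+29=40
Best: $54.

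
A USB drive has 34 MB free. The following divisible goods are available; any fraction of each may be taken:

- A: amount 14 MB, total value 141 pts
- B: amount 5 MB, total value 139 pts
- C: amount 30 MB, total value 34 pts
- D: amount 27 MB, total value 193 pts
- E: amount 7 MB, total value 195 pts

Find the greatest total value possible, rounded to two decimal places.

Take in order of value per unit:
- E (195/7 per unit): all 7 → value 195, running total 195.00
- B (139/5 per unit): all 5 → value 139, running total 334.00
- A (141/14 per unit): all 14 → value 141, running total 475.00
- D (193/27 per unit): 8 of 27 → value 8×193/27 = 57.1852, running total 532.19
Total 532.19.

532.19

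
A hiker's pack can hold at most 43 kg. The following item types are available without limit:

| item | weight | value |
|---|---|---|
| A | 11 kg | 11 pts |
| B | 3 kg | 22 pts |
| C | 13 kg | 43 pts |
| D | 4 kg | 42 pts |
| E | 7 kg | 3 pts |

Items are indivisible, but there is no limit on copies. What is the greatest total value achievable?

442 pts

Best value-per-unit is D at 42/4; filling with it alone gives 10×42 = 420.
Optimal mix: 1×B + 10×D → weight 43, value 442.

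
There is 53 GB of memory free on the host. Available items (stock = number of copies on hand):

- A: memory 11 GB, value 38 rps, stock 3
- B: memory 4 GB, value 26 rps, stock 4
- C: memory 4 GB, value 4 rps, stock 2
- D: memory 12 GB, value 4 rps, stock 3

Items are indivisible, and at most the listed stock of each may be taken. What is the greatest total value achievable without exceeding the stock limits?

222 rps

Best selections within memory 53 and stock limits:
- 3×A + 4×B + 1×C: memory 53, value 222
- 3×A + 4×B: memory 49, value 218
Best: 222 rps.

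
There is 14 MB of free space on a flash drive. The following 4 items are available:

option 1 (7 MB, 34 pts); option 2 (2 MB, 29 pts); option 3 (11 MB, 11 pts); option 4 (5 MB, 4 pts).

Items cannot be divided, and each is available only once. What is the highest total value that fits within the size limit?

This is a 0/1 knapsack; check combinations near the capacity.
- option 1+option 2+option 4: size 7+2+5=14, value 34+29+4=67
- option 1+option 2: size 7+2=9, value 34+29=63
- option 2+option 3: size 2+11=13, value 29+11=40
- option 1+option 4: size 7+5=12, value 34+4=38
- option 1: size 7, value 34
Best: 67 pts.

67 pts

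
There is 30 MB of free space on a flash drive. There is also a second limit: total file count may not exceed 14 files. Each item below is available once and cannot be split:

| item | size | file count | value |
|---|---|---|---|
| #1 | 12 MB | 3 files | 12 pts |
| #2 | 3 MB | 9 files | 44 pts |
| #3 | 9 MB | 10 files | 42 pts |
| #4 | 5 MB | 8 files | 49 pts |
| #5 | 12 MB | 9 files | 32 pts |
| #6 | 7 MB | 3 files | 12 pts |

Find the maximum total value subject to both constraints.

73 pts

Feasible sets respecting both limits:
- #1+#4+#6: size 24, file count 14, value 73
- #1+#4: size 17, file count 11, value 61
- #4+#6: size 12, file count 11, value 61
- #1+#2: size 15, file count 12, value 56
Best: 73 pts.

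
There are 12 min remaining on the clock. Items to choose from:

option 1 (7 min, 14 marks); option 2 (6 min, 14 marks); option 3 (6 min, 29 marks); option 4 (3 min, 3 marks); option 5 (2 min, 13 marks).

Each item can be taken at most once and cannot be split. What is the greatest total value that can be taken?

45 marks

Check high-value combinations within 12 min:
- option 3+option 4+option 5: time 6+3+2=11, value 29+3+13=45
- option 2+option 3: time 6+6=12, value 14+29=43
- option 3+option 5: time 6+2=8, value 29+13=42
- option 3+option 4: time 6+3=9, value 29+3=32
- option 2+option 4+option 5: time 6+3+2=11, value 14+3+13=30
Best: 45 marks.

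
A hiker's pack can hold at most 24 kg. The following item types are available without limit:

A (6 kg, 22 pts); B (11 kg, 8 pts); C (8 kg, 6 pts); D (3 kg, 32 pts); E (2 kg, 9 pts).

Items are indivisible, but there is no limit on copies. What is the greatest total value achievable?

256 pts

Best value-per-unit is D at 32/3, and filling with it alone uses weight 8×3=24. No mix of the others beats 8×32 = 256.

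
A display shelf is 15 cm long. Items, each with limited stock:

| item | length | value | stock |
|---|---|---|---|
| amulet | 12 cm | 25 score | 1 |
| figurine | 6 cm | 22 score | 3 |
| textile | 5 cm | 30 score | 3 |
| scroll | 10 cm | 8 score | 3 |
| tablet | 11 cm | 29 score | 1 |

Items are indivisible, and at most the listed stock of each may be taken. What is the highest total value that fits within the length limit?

Best selections within length 15 and stock limits:
- 3×textile: length 15, value 90
- 2×textile: length 10, value 60
- 1×figurine + 1×textile: length 11, value 52
Best: 90 score.

90 score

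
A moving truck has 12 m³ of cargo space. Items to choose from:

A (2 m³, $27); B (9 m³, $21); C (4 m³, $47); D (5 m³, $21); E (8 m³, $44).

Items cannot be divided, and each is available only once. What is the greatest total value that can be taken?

$95

This is a 0/1 knapsack; check combinations near the capacity.
- A+C+D: volume 2+4+5=11, value 27+47+21=95
- C+E: volume 4+8=12, value 47+44=91
- A+C: volume 2+4=6, value 27+47=74
Best: $95.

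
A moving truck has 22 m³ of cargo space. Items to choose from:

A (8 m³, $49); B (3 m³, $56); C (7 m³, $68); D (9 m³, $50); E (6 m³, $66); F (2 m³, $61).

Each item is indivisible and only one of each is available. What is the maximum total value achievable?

Check high-value combinations within 22 m³:
- B+C+E+F: volume 3+7+6+2=18, value 56+68+66+61=251
- B+C+D+F: volume 3+7+9+2=21, value 56+68+50+61=235
- A+B+C+F: volume 8+3+7+2=20, value 49+56+68+61=234
- B+D+E+F: volume 3+9+6+2=20, value 56+50+66+61=233
Best: $251.

$251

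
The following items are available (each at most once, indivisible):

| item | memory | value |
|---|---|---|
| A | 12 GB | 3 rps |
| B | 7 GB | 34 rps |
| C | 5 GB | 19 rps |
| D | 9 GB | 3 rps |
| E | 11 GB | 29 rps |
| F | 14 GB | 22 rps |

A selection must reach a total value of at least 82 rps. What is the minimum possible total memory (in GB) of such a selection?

23

Subsets with value ≥ 82, sorted by total memory:
- B+C+E: memory 23, value 82
- B+C+D+E: memory 32, value 85
- B+E+F: memory 32, value 85
- A+B+C+E: memory 35, value 85
Minimum memory: 23 GB.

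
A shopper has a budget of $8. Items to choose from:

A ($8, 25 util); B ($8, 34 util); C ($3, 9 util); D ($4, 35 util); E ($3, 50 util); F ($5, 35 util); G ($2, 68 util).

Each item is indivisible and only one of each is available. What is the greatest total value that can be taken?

127 util

Check high-value combinations within $8:
- C+E+G: cost 3+3+2=8, value 9+50+68=127
- E+G: cost 3+2=5, value 50+68=118
- D+G: cost 4+2=6, value 35+68=103
- F+G: cost 5+2=7, value 35+68=103
Best: 127 util.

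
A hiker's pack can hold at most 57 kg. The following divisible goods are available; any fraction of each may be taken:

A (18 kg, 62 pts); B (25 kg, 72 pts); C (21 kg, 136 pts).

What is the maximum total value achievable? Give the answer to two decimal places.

249.84

Take in order of value per unit:
- C (136/21 per unit): all 21 → value 136, running total 136.00
- A (62/18 per unit): all 18 → value 62, running total 198.00
- B (72/25 per unit): 18 of 25 → value 18×72/25 = 51.8400, running total 249.84
Total 249.84.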